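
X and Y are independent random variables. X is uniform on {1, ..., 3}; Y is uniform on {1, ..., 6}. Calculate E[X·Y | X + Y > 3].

121/15

P(X + Y > 3) = 5/6.
Summing XY·P(x,y) over outcomes with X + Y > 3 gives 121/18.
E[X·Y | X + Y > 3] = (121/18) / (5/6) = 121/15.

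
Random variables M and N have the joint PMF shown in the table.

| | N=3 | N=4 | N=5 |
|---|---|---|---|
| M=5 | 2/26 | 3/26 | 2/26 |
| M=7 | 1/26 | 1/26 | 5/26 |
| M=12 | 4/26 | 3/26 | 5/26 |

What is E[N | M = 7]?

32/7

P(M = 7) = 7/26.
Σ N·P over the event = 3·(1/26) + 4·(1/26) + 5·(5/26) = 16/13.
E[N | M = 7] = (16/13) / (7/26) = 32/7.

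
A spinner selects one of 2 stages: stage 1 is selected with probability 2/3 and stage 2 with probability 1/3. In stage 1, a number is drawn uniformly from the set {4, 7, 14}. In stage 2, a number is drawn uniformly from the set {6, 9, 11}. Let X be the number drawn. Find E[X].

E[X | stage 1] = (4+7+14)/3 = 25/3.
E[X | stage 2] = (6+9+11)/3 = 26/3.
By the law of total expectation,
E[X] = (2/3)·(25/3) + (1/3)·(26/3) = 76/9.

76/9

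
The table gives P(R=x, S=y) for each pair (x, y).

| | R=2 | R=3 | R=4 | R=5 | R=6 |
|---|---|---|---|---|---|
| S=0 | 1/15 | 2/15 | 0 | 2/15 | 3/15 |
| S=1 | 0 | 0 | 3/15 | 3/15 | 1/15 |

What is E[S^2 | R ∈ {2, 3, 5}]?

P(R ∈ {2, 3, 5}) = 8/15.
Summing S^2·P(R=x,S=y) over the conditioning event gives 1/5.
E[S^2 | R ∈ {2, 3, 5}] = (1/5) / (8/15) = 3/8.

3/8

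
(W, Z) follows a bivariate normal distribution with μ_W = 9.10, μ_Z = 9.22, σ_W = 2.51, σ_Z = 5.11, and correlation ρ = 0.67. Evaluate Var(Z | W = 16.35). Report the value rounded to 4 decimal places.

14.3904

Var(Z | W=x) = (1 − ρ²)·σ_Z².
Var(Z | W=16.35) = (5.11)²·(1 − (0.67)²) = 26.1121·0.5511 = 14.3904.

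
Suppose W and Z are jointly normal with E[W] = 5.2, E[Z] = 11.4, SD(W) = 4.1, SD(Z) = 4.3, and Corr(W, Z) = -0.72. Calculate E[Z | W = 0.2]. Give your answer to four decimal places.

15.1756

The regression of Z on W has slope ρ·σ_Z/σ_W and passes through (μ_W, μ_Z).
E[Z | W=0.2] = 11.4 + (-0.72)·(4.3/4.1)·(0.2 − (5.2)) = 11.4 + (-0.75512)·(-5) = 15.1756.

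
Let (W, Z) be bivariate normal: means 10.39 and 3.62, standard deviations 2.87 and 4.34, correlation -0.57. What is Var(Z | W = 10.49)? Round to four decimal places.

12.7159

The conditional variance in a bivariate normal is σ_Z²(1 − ρ²), independent of x.
Var(Z | W=10.49) = (4.34)²·(1 − (-0.57)²) = 18.8356·0.6751 = 12.7159.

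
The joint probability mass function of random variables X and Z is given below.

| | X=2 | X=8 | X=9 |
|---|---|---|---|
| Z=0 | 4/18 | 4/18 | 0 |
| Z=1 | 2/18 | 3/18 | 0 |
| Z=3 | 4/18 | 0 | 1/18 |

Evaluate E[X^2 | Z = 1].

P(Z = 1) = 5/18.
Σ X^2·P over the event = 4·(2/18) + 64·(3/18) = 100/9.
E[X^2 | Z = 1] = (100/9) / (5/18) = 40.

40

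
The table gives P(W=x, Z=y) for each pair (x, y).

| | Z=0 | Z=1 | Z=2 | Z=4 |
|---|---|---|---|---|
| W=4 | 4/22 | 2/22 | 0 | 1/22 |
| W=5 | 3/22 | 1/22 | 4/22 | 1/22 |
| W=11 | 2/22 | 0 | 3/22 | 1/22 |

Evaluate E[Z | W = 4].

6/7

P(W = 4) = 7/22.
Σ Z·P over the event = 0·(4/22) + 1·(2/22) + 4·(1/22) = 3/11.
E[Z | W = 4] = (3/11) / (7/22) = 6/7.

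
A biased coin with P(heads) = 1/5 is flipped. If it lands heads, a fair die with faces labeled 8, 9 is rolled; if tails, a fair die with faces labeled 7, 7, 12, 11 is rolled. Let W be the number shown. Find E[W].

E[W | heads] = (8+9)/2 = 17/2.
E[W | tails] = (7+7+12+11)/4 = 37/4.
E[W] = (1/5)·(17/2) + (4/5)·(37/4) = 91/10.

91/10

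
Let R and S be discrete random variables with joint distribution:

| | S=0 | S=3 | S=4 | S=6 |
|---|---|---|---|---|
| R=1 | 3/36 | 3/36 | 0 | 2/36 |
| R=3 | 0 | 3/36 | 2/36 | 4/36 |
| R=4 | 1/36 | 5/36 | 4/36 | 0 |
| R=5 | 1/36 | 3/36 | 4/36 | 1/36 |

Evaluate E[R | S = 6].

P(S = 6) = 7/36.
Σ R·P over the event = 1·(2/36) + 3·(4/36) + 5·(1/36) = 19/36.
E[R | S = 6] = (19/36) / (7/36) = 19/7.

19/7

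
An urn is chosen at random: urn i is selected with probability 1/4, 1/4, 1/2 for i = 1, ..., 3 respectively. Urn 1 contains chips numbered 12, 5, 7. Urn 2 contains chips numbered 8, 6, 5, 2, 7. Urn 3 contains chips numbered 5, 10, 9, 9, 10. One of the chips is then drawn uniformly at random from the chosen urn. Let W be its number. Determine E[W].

E[W | urn 1] = (12+5+7)/3 = 8.
E[W | urn 2] = (8+6+5+2+7)/5 = 28/5.
E[W | urn 3] = (5+10+9+9+10)/5 = 43/5.
E[W] = (1/4)·(8) + (1/4)·(28/5) + (1/2)·(43/5) = 77/10.

77/10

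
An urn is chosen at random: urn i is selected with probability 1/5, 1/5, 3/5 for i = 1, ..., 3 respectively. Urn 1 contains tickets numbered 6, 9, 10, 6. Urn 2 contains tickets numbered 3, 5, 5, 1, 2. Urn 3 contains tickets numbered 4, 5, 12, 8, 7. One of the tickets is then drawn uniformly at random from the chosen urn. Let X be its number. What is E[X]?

E[X | urn 1] = (6+9+10+6)/4 = 31/4.
E[X | urn 2] = (3+5+5+1+2)/5 = 16/5.
E[X | urn 3] = (4+5+12+8+7)/5 = 36/5.
E[X] = (1/5)·(31/4) + (1/5)·(16/5) + (3/5)·(36/5) = 651/100.

651/100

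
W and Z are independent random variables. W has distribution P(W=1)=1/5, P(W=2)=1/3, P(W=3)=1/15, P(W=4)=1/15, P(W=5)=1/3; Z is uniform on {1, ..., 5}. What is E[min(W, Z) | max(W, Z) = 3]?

19/11

P(max(W, Z) = 3) = 11/75.
Summing min(W,Z)·P(x,y) over outcomes with max(W, Z) = 3 gives 19/75.
E[min(W, Z) | max(W, Z) = 3] = (19/75) / (11/75) = 19/11.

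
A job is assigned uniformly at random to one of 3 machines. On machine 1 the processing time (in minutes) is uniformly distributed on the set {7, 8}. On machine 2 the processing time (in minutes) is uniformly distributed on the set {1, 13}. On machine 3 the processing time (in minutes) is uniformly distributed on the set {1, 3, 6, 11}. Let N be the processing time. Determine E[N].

E[N | machine 1] = (7+8)/2 = 15/2.
E[N | machine 2] = (1+13)/2 = 7.
E[N | machine 3] = (1+3+6+11)/4 = 21/4.
By the law of total expectation,
E[N] = (1/3)·(15/2) + (1/3)·(7) + (1/3)·(21/4) = 79/12.

79/12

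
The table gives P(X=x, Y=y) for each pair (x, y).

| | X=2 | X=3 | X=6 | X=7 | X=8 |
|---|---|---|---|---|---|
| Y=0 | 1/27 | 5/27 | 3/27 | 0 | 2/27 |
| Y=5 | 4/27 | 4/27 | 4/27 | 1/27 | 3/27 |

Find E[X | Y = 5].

75/16

P(Y = 5) = 16/27.
Summing X·P(X=x,Y=y) over the conditioning event gives 25/9.
E[X | Y = 5] = (25/9) / (16/27) = 75/16.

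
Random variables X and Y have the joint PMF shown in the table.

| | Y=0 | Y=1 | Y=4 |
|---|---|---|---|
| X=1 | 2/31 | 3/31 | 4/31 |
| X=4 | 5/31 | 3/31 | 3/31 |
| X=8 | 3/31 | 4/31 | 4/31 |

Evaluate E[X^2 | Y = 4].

28

P(Y = 4) = 11/31.
Summing X^2·P(X=x,Y=y) over the conditioning event gives 308/31.
E[X^2 | Y = 4] = (308/31) / (11/31) = 28.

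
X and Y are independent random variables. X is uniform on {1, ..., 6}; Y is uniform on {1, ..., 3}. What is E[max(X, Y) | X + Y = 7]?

5

Outcomes with X + Y = 7: (4,3), (5,2), (6,1), each with probability 1/18.
E[max(X, Y) | X + Y = 7] = (4 + 5 + 6) / 3 = 5.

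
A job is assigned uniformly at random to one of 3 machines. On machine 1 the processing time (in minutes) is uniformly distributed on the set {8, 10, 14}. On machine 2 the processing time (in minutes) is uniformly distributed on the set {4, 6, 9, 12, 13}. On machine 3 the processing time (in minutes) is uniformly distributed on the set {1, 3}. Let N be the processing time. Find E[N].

E[N | machine 1] = (8+10+14)/3 = 32/3.
E[N | machine 2] = (4+6+9+12+13)/5 = 44/5.
E[N | machine 3] = (1+3)/2 = 2.
E[N] = (1/3)·(32/3) + (1/3)·(44/5) + (1/3)·(2) = 322/45.

322/45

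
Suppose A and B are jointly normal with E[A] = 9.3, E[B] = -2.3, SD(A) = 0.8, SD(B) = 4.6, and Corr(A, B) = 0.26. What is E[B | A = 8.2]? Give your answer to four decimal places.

The regression of B on A has slope ρ·σ_B/σ_A and passes through (μ_A, μ_B).
E[B | A=8.2] = -2.3 + (0.26)·(4.6/0.8)·(8.2 − (9.3)) = -2.3 + (1.495)·(-1.1) = -3.9445.

-3.9445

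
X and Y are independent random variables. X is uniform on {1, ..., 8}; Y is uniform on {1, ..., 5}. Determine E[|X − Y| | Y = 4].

P(Y = 4) = 1/5.
Summing |X−Y|·P(x,y) over outcomes with Y = 4 gives 2/5.
E[|X − Y| | Y = 4] = (2/5) / (1/5) = 2.

2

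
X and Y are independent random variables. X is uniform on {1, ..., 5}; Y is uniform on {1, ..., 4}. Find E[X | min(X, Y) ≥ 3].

4

P(min(X, Y) ≥ 3) = 3/10.
Summing X·P(x,y) over outcomes with min(X, Y) ≥ 3 gives 6/5.
E[X | min(X, Y) ≥ 3] = (6/5) / (3/10) = 4.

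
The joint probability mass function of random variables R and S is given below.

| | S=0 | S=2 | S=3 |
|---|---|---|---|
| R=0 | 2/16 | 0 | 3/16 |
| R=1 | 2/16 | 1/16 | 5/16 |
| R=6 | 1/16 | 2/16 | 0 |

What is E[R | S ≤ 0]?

8/5

P(S ≤ 0) = 5/16.
Summing R·P(R=x,S=y) over the conditioning event gives 1/2.
E[R | S ≤ 0] = (1/2) / (5/16) = 8/5.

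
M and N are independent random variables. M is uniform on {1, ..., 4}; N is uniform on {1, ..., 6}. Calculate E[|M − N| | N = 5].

Outcomes with N = 5: (1,5), (2,5), (3,5), (4,5), each with probability 1/24.
E[|M − N| | N = 5] = (4 + 3 + 2 + 1) / 4 = 5/2.

5/2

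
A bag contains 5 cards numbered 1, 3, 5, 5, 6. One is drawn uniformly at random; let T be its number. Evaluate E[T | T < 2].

P(T < 2) = 1/5.
Σ over the event: 1·1/5 = 1/5.
E[T | T < 2] = (1/5) / (1/5) = 1.

1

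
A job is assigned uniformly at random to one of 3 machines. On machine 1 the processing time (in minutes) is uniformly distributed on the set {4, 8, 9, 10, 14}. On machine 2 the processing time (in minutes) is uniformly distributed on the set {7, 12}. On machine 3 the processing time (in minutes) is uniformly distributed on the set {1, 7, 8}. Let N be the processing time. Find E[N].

E[N | machine 1] = (4+8+9+10+14)/5 = 9.
E[N | machine 2] = (7+12)/2 = 19/2.
E[N | machine 3] = (1+7+8)/3 = 16/3.
E[N] = (1/3)·(9) + (1/3)·(19/2) + (1/3)·(16/3) = 143/18.

143/18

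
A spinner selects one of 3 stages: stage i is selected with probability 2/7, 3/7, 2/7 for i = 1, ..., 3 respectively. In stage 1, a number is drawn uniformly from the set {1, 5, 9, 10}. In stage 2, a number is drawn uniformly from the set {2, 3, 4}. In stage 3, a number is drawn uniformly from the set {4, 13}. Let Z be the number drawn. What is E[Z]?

11/2

E[Z | stage 1] = (1+5+9+10)/4 = 25/4.
E[Z | stage 2] = (2+3+4)/3 = 3.
E[Z | stage 3] = (4+13)/2 = 17/2.
By the law of total expectation,
E[Z] = (2/7)·(25/4) + (3/7)·(3) + (2/7)·(17/2) = 11/2.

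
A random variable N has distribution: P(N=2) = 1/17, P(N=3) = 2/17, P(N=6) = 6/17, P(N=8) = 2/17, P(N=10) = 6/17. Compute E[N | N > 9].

P(N > 9) = 6/17.
Σ over the event: 10·6/17 = 60/17.
E[N | N > 9] = (60/17) / (6/17) = 10.

10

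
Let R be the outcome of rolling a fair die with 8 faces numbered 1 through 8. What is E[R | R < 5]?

5/2

Given R < 5, R is equally likely to be any of {1, 2, 3, 4}.
E[R | R < 5] = (1 + 2 + 3 + 4) / 4 = 5/2.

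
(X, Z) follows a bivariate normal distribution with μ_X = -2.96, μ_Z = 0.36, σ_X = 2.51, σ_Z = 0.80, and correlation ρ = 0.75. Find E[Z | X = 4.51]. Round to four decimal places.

The regression of Z on X has slope ρ·σ_Z/σ_X and passes through (μ_X, μ_Z).
E[Z | X=4.51] = 0.36 + (0.75)·(0.80/2.51)·(4.51 − (-2.96)) = 0.36 + (0.239044)·(7.47) = 2.1457.

2.1457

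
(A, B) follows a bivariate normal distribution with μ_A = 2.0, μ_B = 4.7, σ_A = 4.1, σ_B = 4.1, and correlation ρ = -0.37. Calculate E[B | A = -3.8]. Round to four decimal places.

6.8460

E[B | A=x] = μ_B + ρ(σ_B/σ_A)(x − μ_A) for jointly normal variables.
E[B | A=-3.8] = 4.7 + (-0.37)·(4.1/4.1)·(-3.8 − (2.0)) = 4.7 + (-0.37)·(-5.8) = 6.8460.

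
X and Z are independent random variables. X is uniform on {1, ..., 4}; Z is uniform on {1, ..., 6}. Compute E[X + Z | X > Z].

5

Outcomes with X > Z: (2,1), (3,1), (3,2), (4,1), (4,2), (4,3), each with probability 1/24.
E[X + Z | X > Z] = (3 + 4 + 5 + 5 + 6 + 7) / 6 = 5.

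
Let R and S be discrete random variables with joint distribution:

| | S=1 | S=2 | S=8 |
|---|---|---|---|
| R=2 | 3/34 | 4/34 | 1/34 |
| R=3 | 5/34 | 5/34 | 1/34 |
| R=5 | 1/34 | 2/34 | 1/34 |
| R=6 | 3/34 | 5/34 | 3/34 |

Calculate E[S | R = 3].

P(R = 3) = 11/34.
Σ S·P over the event = 1·(5/34) + 2·(5/34) + 8·(1/34) = 23/34.
E[S | R = 3] = (23/34) / (11/34) = 23/11.

23/11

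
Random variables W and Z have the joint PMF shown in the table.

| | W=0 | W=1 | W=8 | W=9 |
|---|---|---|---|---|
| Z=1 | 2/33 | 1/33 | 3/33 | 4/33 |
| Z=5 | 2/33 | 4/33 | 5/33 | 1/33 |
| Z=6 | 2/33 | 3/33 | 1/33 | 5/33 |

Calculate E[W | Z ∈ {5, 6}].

109/23

P(Z ∈ {5, 6}) = 23/33.
Σ W·P over the event = 0·(2/33) + 0·(2/33) + 1·(4/33) + 1·(3/33) + 8·(5/33) + 8·(1/33) + 9·(1/33) + 9·(5/33) = 109/33.
E[W | Z ∈ {5, 6}] = (109/33) / (23/33) = 109/23.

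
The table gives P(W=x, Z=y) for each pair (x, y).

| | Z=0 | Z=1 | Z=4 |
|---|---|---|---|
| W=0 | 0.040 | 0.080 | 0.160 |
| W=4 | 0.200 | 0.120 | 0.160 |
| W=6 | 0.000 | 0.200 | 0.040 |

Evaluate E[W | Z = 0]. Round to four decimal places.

3.3333

P(Z = 0) = 0.240.
Summing W·P(W=x,Z=y) over the conditioning event gives 0.800.
E[W | Z = 0] = (0.800) / (0.240) = 3.3333.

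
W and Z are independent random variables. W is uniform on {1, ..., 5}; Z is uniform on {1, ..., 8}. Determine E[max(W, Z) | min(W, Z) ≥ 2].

P(min(W, Z) ≥ 2) = 7/10.
Summing max(W,Z)·P(x,y) over outcomes with min(W, Z) ≥ 2 gives 15/4.
E[max(W, Z) | min(W, Z) ≥ 2] = (15/4) / (7/10) = 75/14.

75/14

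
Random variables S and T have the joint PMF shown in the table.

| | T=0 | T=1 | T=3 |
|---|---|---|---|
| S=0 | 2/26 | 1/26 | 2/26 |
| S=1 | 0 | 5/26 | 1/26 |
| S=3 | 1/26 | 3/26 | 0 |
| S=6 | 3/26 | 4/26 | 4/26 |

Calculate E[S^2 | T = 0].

P(T = 0) = 3/13.
Σ S^2·P over the event = 0·(2/26) + 9·(1/26) + 36·(3/26) = 9/2.
E[S^2 | T = 0] = (9/2) / (3/13) = 39/2.

39/2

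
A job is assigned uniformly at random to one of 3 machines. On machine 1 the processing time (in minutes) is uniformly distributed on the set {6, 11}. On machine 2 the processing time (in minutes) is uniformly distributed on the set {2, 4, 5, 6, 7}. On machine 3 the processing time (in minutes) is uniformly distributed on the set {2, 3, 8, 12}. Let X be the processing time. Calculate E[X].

391/60

E[X | machine 1] = (6+11)/2 = 17/2.
E[X | machine 2] = (2+4+5+6+7)/5 = 24/5.
E[X | machine 3] = (2+3+8+12)/4 = 25/4.
E[X] = (1/3)·(17/2) + (1/3)·(24/5) + (1/3)·(25/4) = 391/60.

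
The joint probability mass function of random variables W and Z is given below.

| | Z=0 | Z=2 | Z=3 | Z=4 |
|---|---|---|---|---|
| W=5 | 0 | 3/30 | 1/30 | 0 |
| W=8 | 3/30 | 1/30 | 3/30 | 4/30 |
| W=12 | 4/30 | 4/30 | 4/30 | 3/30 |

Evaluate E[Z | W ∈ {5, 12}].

41/19

P(W ∈ {5, 12}) = 19/30.
Σ Z·P over the event = 2·(3/30) + 3·(1/30) + 0·(4/30) + 2·(4/30) + 3·(4/30) + 4·(3/30) = 41/30.
E[Z | W ∈ {5, 12}] = (41/30) / (19/30) = 41/19.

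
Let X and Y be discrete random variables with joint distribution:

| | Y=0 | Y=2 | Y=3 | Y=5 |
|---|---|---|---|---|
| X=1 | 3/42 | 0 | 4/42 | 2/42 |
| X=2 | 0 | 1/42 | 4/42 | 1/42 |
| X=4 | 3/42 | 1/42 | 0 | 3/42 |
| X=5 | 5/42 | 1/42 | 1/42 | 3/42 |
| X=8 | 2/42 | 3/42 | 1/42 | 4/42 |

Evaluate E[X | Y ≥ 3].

P(Y ≥ 3) = 23/42.
Summing X·P(X=x,Y=y) over the conditioning event gives 44/21.
E[X | Y ≥ 3] = (44/21) / (23/42) = 88/23.

88/23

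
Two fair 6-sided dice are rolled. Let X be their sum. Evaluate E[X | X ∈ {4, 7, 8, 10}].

124/17

P(X ∈ {4, 7, 8, 10}) = 17/36.
Σ over the event: 4·1/12 + 7·1/6 + 8·5/36 + 10·1/12 = 31/9.
E[X | X ∈ {4, 7, 8, 10}] = (31/9) / (17/36) = 124/17.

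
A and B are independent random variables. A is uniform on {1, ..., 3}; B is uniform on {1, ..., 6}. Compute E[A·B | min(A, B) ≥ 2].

Outcomes with min(A, B) ≥ 2: (2,2), (2,3), (2,4), (2,5), (2,6), (3,2), (3,3), (3,4), (3,5), (3,6), each with probability 1/18.
E[A·B | min(A, B) ≥ 2] = (4 + 6 + 8 + 10 + 12 + 6 + 9 + 12 + 15 + 18) / 10 = 10.

10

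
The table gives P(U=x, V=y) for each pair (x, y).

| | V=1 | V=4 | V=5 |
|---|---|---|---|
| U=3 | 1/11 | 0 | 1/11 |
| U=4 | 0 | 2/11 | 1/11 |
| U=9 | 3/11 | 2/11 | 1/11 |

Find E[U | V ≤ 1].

P(V ≤ 1) = 4/11.
Σ U·P over the event = 3·(1/11) + 9·(3/11) = 30/11.
E[U | V ≤ 1] = (30/11) / (4/11) = 15/2.

15/2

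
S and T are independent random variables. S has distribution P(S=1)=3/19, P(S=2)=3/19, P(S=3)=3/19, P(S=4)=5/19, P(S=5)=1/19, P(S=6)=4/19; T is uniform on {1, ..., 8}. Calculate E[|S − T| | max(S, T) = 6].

P(max(S, T) = 6) = 39/152.
Summing |S−T|·P(x,y) over outcomes with max(S, T) = 6 gives 107/152.
E[|S − T| | max(S, T) = 6] = (107/152) / (39/152) = 107/39.

107/39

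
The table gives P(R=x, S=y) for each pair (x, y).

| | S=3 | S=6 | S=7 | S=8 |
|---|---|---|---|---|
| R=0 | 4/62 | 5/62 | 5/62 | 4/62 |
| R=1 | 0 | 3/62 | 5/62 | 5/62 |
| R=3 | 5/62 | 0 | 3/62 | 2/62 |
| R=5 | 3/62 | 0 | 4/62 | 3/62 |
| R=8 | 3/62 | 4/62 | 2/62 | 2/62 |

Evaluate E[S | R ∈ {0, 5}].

85/14

P(R ∈ {0, 5}) = 14/31.
Σ S·P over the event = 3·(4/62) + 6·(5/62) + 7·(5/62) + 8·(4/62) + 3·(3/62) + 7·(4/62) + 8·(3/62) = 85/31.
E[S | R ∈ {0, 5}] = (85/31) / (14/31) = 85/14.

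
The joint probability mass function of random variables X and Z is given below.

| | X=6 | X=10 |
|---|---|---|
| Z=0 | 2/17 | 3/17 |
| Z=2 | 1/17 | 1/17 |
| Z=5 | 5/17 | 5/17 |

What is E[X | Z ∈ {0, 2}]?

58/7

P(Z ∈ {0, 2}) = 7/17.
Σ X·P over the event = 6·(2/17) + 6·(1/17) + 10·(3/17) + 10·(1/17) = 58/17.
E[X | Z ∈ {0, 2}] = (58/17) / (7/17) = 58/7.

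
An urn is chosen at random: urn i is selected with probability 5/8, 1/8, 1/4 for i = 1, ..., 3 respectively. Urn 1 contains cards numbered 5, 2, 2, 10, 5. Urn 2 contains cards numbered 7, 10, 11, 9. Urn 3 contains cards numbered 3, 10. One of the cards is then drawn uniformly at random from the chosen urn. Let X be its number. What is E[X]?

185/32

E[X | urn 1] = (5+2+2+10+5)/5 = 24/5.
E[X | urn 2] = (7+10+11+9)/4 = 37/4.
E[X | urn 3] = (3+10)/2 = 13/2.
By the law of total expectation,
E[X] = (5/8)·(24/5) + (1/8)·(37/4) + (1/4)·(13/2) = 185/32.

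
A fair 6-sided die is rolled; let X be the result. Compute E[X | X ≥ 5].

Given X ≥ 5, X is equally likely to be any of {5, 6}.
E[X | X ≥ 5] = (5 + 6) / 2 = 11/2.

11/2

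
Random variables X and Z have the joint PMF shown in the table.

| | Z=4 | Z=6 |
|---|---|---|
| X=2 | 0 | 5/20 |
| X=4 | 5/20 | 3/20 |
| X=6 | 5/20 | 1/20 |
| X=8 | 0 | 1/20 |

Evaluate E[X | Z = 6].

P(Z = 6) = 1/2.
Summing X·P(X=x,Z=y) over the conditioning event gives 9/5.
E[X | Z = 6] = (9/5) / (1/2) = 18/5.

18/5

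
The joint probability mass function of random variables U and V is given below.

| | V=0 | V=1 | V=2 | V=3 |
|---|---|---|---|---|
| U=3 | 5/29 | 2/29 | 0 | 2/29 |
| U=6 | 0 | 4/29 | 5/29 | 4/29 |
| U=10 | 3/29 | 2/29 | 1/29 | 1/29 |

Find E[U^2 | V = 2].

P(V = 2) = 6/29.
Summing U^2·P(U=x,V=y) over the conditioning event gives 280/29.
E[U^2 | V = 2] = (280/29) / (6/29) = 140/3.

140/3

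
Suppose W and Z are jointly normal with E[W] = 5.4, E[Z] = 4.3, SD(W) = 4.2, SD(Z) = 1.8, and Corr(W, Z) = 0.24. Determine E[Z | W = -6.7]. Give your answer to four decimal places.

3.0554

E[Z | W=x] = μ_Z + ρ(σ_Z/σ_W)(x − μ_W) for jointly normal variables.
E[Z | W=-6.7] = 4.3 + (0.24)·(1.8/4.2)·(-6.7 − (5.4)) = 4.3 + (0.10286)·(-12.1) = 3.0554.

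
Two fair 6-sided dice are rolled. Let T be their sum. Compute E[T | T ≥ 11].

P(T ≥ 11) = 1/12.
Σ over the event: 11·1/18 + 12·1/36 = 17/18.
E[T | T ≥ 11] = (17/18) / (1/12) = 34/3.

34/3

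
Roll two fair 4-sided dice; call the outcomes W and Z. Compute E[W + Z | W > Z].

5

Outcomes with W > Z: (2,1), (3,1), (3,2), (4,1), (4,2), (4,3), each with probability 1/16.
E[W + Z | W > Z] = (3 + 4 + 5 + 5 + 6 + 7) / 6 = 5.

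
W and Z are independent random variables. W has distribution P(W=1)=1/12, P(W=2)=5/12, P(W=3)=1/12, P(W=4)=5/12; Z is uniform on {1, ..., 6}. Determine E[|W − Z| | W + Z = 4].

4/7

P(W + Z = 4) = 7/72.
Summing |W−Z|·P(x,y) over outcomes with W + Z = 4 gives 1/18.
E[|W − Z| | W + Z = 4] = (1/18) / (7/72) = 4/7.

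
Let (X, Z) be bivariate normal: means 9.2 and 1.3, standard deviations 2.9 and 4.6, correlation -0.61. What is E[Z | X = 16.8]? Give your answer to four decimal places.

-6.0537

E[Z | X=x] = μ_Z + ρ(σ_Z/σ_X)(x − μ_X) for jointly normal variables.
E[Z | X=16.8] = 1.3 + (-0.61)·(4.6/2.9)·(16.8 − (9.2)) = 1.3 + (-0.96759)·(7.6) = -6.0537.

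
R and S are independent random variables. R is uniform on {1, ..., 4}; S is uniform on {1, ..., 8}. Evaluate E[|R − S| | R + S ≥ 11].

4

P(R + S ≥ 11) = 3/32.
Summing |R−S|·P(x,y) over outcomes with R + S ≥ 11 gives 3/8.
E[|R − S| | R + S ≥ 11] = (3/8) / (3/32) = 4.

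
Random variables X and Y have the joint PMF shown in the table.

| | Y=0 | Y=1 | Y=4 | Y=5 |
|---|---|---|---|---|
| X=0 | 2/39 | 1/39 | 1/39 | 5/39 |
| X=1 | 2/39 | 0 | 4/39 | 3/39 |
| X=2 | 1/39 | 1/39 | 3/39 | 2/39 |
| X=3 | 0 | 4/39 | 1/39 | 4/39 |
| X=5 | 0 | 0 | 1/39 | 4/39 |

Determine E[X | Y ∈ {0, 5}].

P(Y ∈ {0, 5}) = 23/39.
Σ X·P over the event = 0·(2/39) + 0·(5/39) + 1·(2/39) + 1·(3/39) + 2·(1/39) + 2·(2/39) + 3·(4/39) + 5·(4/39) = 43/39.
E[X | Y ∈ {0, 5}] = (43/39) / (23/39) = 43/23.

43/23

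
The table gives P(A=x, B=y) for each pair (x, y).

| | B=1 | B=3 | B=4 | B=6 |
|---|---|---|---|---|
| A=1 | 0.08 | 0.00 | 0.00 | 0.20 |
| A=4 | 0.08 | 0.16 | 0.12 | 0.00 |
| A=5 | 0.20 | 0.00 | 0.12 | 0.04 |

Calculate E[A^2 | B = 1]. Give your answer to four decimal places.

P(B = 1) = 0.36.
Σ A^2·P over the event = 1·(0.08) + 16·(0.08) + 25·(0.20) = 6.36.
E[A^2 | B = 1] = (6.36) / (0.36) = 17.6667.

17.6667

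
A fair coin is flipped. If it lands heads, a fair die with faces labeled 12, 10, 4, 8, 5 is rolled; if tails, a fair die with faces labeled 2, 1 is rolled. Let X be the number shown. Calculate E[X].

E[X | heads] = (12+10+4+8+5)/5 = 39/5.
E[X | tails] = (2+1)/2 = 3/2.
E[X] = (1/2)·(39/5) + (1/2)·(3/2) = 93/20.

93/20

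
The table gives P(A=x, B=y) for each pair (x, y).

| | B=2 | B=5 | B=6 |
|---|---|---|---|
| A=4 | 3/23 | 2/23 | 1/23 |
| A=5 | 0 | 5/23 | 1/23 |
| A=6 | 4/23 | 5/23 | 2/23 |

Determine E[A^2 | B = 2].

192/7

P(B = 2) = 7/23.
Summing A^2·P(A=x,B=y) over the conditioning event gives 192/23.
E[A^2 | B = 2] = (192/23) / (7/23) = 192/7.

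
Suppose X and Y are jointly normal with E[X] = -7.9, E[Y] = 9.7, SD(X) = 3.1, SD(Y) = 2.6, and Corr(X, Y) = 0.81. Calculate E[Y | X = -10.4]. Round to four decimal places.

The regression of Y on X has slope ρ·σ_Y/σ_X and passes through (μ_X, μ_Y).
E[Y | X=-10.4] = 9.7 + (0.81)·(2.6/3.1)·(-10.4 − (-7.9)) = 9.7 + (0.67935)·(-2.5) = 8.0016.

8.0016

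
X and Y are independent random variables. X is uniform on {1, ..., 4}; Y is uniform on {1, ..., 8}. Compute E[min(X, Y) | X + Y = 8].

5/2

Outcomes with X + Y = 8: (1,7), (2,6), (3,5), (4,4), each with probability 1/32.
E[min(X, Y) | X + Y = 8] = (1 + 2 + 3 + 4) / 4 = 5/2.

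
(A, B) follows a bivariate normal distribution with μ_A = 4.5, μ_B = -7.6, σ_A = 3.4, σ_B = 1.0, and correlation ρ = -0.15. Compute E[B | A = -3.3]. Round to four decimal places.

-7.2559

E[B | A=x] = μ_B + ρ(σ_B/σ_A)(x − μ_A) for jointly normal variables.
E[B | A=-3.3] = -7.6 + (-0.15)·(1.0/3.4)·(-3.3 − (4.5)) = -7.6 + (-0.044118)·(-7.8) = -7.2559.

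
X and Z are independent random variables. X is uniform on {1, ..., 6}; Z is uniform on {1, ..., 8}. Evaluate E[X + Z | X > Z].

7

P(X > Z) = 5/16.
Summing (X+Z)·P(x,y) over outcomes with X > Z gives 35/16.
E[X + Z | X > Z] = (35/16) / (5/16) = 7.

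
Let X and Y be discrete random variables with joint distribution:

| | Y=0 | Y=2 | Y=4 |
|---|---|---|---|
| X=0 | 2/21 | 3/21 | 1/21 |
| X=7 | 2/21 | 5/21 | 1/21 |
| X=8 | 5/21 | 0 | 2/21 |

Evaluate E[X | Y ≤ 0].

6

P(Y ≤ 0) = 3/7.
Summing X·P(X=x,Y=y) over the conditioning event gives 18/7.
E[X | Y ≤ 0] = (18/7) / (3/7) = 6.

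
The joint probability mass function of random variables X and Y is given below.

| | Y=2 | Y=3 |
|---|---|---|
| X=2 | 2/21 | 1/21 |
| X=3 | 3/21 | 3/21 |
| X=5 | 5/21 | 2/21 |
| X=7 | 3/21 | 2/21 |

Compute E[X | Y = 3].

P(Y = 3) = 8/21.
Summing X·P(X=x,Y=y) over the conditioning event gives 5/3.
E[X | Y = 3] = (5/3) / (8/21) = 35/8.

35/8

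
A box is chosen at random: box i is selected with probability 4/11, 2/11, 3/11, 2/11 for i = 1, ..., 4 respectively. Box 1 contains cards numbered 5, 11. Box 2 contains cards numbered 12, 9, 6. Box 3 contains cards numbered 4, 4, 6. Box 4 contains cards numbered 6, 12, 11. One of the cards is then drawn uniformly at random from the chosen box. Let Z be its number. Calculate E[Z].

250/33

E[Z | box 1] = (5+11)/2 = 8.
E[Z | box 2] = (12+9+6)/3 = 9.
E[Z | box 3] = (4+4+6)/3 = 14/3.
E[Z | box 4] = (6+12+11)/3 = 29/3.
E[Z] = (4/11)·(8) + (2/11)·(9) + (3/11)·(14/3) + (2/11)·(29/3) = 250/33.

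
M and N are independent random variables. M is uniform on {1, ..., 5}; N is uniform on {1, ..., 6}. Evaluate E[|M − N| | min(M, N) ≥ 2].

3/2

P(min(M, N) ≥ 2) = 2/3.
Summing |M−N|·P(x,y) over outcomes with min(M, N) ≥ 2 gives 1.
E[|M − N| | min(M, N) ≥ 2] = (1) / (2/3) = 3/2.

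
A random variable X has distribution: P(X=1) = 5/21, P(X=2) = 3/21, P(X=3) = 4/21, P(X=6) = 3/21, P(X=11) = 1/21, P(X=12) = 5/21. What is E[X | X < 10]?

P(X < 10) = 5/7.
Σ over the event: 1·5/21 + 2·1/7 + 3·4/21 + 6·1/7 = 41/21.
E[X | X < 10] = (41/21) / (5/7) = 41/15.

41/15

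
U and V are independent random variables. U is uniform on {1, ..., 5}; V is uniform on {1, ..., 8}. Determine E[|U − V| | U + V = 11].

Outcomes with U + V = 11: (3,8), (4,7), (5,6), each with probability 1/40.
E[|U − V| | U + V = 11] = (5 + 3 + 1) / 3 = 3.

3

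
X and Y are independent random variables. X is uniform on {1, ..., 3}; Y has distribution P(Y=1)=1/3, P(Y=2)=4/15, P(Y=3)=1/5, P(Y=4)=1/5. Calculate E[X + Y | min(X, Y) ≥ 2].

P(min(X, Y) ≥ 2) = 4/9.
Summing (X+Y)·P(x,y) over outcomes with min(X, Y) ≥ 2 gives 12/5.
E[X + Y | min(X, Y) ≥ 2] = (12/5) / (4/9) = 27/5.

27/5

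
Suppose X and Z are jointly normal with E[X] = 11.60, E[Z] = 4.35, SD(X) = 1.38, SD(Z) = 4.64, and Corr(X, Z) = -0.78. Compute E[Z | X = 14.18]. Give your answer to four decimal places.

-2.4163

The regression of Z on X has slope ρ·σ_Z/σ_X and passes through (μ_X, μ_Z).
E[Z | X=14.18] = 4.35 + (-0.78)·(4.64/1.38)·(14.18 − (11.60)) = 4.35 + (-2.6226)·(2.58) = -2.4163.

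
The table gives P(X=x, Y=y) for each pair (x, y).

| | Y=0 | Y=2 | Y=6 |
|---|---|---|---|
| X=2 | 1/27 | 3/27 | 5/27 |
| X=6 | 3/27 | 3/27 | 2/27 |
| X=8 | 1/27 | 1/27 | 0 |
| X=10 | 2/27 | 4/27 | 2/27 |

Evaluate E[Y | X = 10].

P(X = 10) = 8/27.
Σ Y·P over the event = 0·(2/27) + 2·(4/27) + 6·(2/27) = 20/27.
E[Y | X = 10] = (20/27) / (8/27) = 5/2.

5/2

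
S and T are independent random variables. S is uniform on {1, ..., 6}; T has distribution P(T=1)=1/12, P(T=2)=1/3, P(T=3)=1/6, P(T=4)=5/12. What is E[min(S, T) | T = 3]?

5/2

P(T = 3) = 1/6.
Summing min(S,T)·P(x,y) over outcomes with T = 3 gives 5/12.
E[min(S, T) | T = 3] = (5/12) / (1/6) = 5/2.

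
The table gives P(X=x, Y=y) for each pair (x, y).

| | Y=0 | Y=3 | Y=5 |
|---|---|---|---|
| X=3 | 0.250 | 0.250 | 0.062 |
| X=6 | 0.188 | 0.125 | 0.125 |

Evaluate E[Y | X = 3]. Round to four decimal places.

P(X = 3) = 0.562.
Σ Y·P over the event = 0·(0.250) + 3·(0.250) + 5·(0.062) = 1.060.
E[Y | X = 3] = (1.060) / (0.562) = 1.8861.

1.8861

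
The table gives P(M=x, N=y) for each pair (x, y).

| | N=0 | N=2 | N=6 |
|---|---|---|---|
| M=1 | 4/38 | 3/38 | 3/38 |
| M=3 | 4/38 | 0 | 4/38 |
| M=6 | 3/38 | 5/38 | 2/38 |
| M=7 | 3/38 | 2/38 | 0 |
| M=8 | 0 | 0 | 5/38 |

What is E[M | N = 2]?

P(N = 2) = 5/19.
Σ M·P over the event = 1·(3/38) + 6·(5/38) + 7·(2/38) = 47/38.
E[M | N = 2] = (47/38) / (5/19) = 47/10.

47/10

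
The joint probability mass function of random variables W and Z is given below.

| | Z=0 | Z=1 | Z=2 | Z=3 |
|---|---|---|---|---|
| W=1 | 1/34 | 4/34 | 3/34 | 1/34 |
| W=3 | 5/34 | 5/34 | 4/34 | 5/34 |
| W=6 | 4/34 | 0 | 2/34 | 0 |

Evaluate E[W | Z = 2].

3

P(Z = 2) = 9/34.
Summing W·P(W=x,Z=y) over the conditioning event gives 27/34.
E[W | Z = 2] = (27/34) / (9/34) = 3.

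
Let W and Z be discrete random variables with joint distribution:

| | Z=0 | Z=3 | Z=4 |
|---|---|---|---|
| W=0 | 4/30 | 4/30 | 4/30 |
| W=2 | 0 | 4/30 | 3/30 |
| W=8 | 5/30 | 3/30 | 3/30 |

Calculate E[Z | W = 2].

24/7

P(W = 2) = 7/30.
Σ Z·P over the event = 3·(4/30) + 4·(3/30) = 4/5.
E[Z | W = 2] = (4/5) / (7/30) = 24/7.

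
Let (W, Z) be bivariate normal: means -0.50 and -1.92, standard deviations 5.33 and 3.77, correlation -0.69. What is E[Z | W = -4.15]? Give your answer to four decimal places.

-0.1386

The regression of Z on W has slope ρ·σ_Z/σ_W and passes through (μ_W, μ_Z).
E[Z | W=-4.15] = -1.92 + (-0.69)·(3.77/5.33)·(-4.15 − (-0.50)) = -1.92 + (-0.48805)·(-3.65) = -0.1386.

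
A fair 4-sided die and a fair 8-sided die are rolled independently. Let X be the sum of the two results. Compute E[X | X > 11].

12

P(X > 11) = 1/32.
Σ over the event: 12·1/32 = 3/8.
E[X | X > 11] = (3/8) / (1/32) = 12.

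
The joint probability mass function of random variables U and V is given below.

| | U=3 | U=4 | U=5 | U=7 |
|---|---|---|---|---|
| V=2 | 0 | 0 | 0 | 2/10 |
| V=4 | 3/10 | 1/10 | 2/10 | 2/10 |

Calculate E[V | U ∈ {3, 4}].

4

P(U ∈ {3, 4}) = 2/5.
Σ V·P over the event = 4·(3/10) + 4·(1/10) = 8/5.
E[V | U ∈ {3, 4}] = (8/5) / (2/5) = 4.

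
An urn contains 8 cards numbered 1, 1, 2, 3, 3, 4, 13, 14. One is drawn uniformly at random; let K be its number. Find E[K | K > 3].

31/3

P(K > 3) = 3/8.
Σ over the event: 4·1/8 + 13·1/8 + 14·1/8 = 31/8.
E[K | K > 3] = (31/8) / (3/8) = 31/3.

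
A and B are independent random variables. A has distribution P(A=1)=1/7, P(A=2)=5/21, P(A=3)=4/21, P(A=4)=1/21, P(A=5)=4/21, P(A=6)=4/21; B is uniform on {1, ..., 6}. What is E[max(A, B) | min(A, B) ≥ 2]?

431/90

P(min(A, B) ≥ 2) = 5/7.
Summing max(A,B)·P(x,y) over outcomes with min(A, B) ≥ 2 gives 431/126.
E[max(A, B) | min(A, B) ≥ 2] = (431/126) / (5/7) = 431/90.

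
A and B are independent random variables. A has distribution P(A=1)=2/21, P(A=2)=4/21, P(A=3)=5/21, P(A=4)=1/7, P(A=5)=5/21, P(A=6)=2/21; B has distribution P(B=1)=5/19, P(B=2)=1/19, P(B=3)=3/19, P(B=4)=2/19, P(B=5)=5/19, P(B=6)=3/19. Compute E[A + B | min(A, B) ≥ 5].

597/56

P(min(A, B) ≥ 5) = 8/57.
Summing (A+B)·P(x,y) over outcomes with min(A, B) ≥ 5 gives 199/133.
E[A + B | min(A, B) ≥ 5] = (199/133) / (8/57) = 597/56.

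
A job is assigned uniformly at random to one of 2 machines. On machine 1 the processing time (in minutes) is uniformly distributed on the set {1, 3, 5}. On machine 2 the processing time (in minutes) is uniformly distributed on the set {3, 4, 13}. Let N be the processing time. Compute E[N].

29/6

E[N | machine 1] = (1+3+5)/3 = 3.
E[N | machine 2] = (3+4+13)/3 = 20/3.
By the law of total expectation,
E[N] = (1/2)·(3) + (1/2)·(20/3) = 29/6.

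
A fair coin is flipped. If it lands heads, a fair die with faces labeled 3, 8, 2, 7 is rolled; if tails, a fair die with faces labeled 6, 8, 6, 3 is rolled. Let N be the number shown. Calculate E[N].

E[N | heads] = (3+8+2+7)/4 = 5.
E[N | tails] = (6+8+6+3)/4 = 23/4.
By the law of total expectation,
E[N] = (1/2)·(5) + (1/2)·(23/4) = 43/8.

43/8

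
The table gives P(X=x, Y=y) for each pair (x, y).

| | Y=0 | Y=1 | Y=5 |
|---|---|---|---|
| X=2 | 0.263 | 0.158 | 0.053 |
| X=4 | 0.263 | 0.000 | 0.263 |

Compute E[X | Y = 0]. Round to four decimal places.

P(Y = 0) = 0.526.
Σ X·P over the event = 2·(0.263) + 4·(0.263) = 1.578.
E[X | Y = 0] = (1.578) / (0.526) = 3.0000.

3.0000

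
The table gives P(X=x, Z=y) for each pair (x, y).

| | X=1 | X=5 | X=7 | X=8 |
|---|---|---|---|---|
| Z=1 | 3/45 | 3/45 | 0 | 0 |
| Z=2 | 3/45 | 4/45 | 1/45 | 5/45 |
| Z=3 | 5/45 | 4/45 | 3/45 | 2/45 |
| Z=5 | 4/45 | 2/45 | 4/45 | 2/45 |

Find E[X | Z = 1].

P(Z = 1) = 2/15.
Σ X·P over the event = 1·(3/45) + 5·(3/45) = 2/5.
E[X | Z = 1] = (2/5) / (2/15) = 3.

3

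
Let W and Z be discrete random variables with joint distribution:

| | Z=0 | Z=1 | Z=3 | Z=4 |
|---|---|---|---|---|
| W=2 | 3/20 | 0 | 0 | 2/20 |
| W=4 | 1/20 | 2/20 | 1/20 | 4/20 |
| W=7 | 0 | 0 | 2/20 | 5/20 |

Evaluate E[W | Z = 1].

P(Z = 1) = 1/10.
Summing W·P(W=x,Z=y) over the conditioning event gives 2/5.
E[W | Z = 1] = (2/5) / (1/10) = 4.

4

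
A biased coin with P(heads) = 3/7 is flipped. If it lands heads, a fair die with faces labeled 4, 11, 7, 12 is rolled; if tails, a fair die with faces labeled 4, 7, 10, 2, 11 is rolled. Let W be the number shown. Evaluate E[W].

E[W | heads] = (4+11+7+12)/4 = 17/2.
E[W | tails] = (4+7+10+2+11)/5 = 34/5.
E[W] = (3/7)·(17/2) + (4/7)·(34/5) = 527/70.

527/70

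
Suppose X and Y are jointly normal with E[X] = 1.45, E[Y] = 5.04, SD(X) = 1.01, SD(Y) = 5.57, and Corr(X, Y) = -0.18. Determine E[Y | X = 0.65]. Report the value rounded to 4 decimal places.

5.8341

For a bivariate normal, E[Y | X=x] = μ_Y + ρ·(σ_Y/σ_X)·(x − μ_X).
E[Y | X=0.65] = 5.04 + (-0.18)·(5.57/1.01)·(0.65 − (1.45)) = 5.04 + (-0.99267)·(-0.8) = 5.8341.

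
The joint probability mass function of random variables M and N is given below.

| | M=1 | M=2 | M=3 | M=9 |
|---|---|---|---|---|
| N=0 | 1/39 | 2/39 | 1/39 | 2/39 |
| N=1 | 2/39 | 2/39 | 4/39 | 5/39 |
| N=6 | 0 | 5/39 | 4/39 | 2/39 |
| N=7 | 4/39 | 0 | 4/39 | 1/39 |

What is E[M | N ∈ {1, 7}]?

4

P(N ∈ {1, 7}) = 22/39.
Σ M·P over the event = 1·(2/39) + 1·(4/39) + 2·(2/39) + 3·(4/39) + 3·(4/39) + 9·(5/39) + 9·(1/39) = 88/39.
E[M | N ∈ {1, 7}] = (88/39) / (22/39) = 4.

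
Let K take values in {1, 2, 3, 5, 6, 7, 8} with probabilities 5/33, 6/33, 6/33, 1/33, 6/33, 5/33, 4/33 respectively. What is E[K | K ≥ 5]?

27/4

P(K ≥ 5) = 16/33.
Σ over the event: 5·1/33 + 6·2/11 + 7·5/33 + 8·4/33 = 36/11.
E[K | K ≥ 5] = (36/11) / (16/33) = 27/4.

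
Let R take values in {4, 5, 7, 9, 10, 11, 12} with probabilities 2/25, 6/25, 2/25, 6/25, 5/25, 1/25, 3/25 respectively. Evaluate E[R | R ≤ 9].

P(R ≤ 9) = 16/25.
Σ over the event: 4·2/25 + 5·6/25 + 7·2/25 + 9·6/25 = 106/25.
E[R | R ≤ 9] = (106/25) / (16/25) = 53/8.

53/8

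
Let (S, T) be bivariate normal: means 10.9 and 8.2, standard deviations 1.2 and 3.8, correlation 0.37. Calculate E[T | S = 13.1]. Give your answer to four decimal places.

E[T | S=x] = μ_T + ρ(σ_T/σ_S)(x − μ_S) for jointly normal variables.
E[T | S=13.1] = 8.2 + (0.37)·(3.8/1.2)·(13.1 − (10.9)) = 8.2 + (1.1717)·(2.2) = 10.7777.

10.7777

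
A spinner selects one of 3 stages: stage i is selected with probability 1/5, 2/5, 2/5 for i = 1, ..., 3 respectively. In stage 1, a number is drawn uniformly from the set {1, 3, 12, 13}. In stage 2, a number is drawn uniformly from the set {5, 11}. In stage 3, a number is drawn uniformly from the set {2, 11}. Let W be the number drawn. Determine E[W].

E[W | stage 1] = (1+3+12+13)/4 = 29/4.
E[W | stage 2] = (5+11)/2 = 8.
E[W | stage 3] = (2+11)/2 = 13/2.
By the law of total expectation,
E[W] = (1/5)·(29/4) + (2/5)·(8) + (2/5)·(13/2) = 29/4.

29/4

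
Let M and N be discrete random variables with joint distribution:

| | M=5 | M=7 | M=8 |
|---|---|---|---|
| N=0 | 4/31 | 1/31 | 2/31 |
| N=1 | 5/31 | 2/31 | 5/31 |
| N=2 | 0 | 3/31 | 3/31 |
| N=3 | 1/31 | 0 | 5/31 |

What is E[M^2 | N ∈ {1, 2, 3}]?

409/8

P(N ∈ {1, 2, 3}) = 24/31.
Σ M^2·P over the event = 25·(5/31) + 25·(1/31) + 49·(2/31) + 49·(3/31) + 64·(5/31) + 64·(3/31) + 64·(5/31) = 1227/31.
E[M^2 | N ∈ {1, 2, 3}] = (1227/31) / (24/31) = 409/8.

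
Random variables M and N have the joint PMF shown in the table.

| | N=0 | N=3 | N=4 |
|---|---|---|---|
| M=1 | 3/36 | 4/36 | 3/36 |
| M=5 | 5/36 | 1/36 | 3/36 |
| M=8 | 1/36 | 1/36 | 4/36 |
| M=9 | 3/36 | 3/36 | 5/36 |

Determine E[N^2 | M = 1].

P(M = 1) = 5/18.
Σ N^2·P over the event = 0·(3/36) + 9·(4/36) + 16·(3/36) = 7/3.
E[N^2 | M = 1] = (7/3) / (5/18) = 42/5.

42/5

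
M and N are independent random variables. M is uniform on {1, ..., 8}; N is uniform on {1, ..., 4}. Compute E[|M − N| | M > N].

P(M > N) = 11/16.
Summing |M−N|·P(x,y) over outcomes with M > N gives 37/16.
E[|M − N| | M > N] = (37/16) / (11/16) = 37/11.

37/11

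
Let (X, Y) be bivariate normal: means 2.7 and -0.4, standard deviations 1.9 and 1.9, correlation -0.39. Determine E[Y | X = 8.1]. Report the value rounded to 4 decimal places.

-2.5060

For a bivariate normal, E[Y | X=x] = μ_Y + ρ·(σ_Y/σ_X)·(x − μ_X).
E[Y | X=8.1] = -0.4 + (-0.39)·(1.9/1.9)·(8.1 − (2.7)) = -0.4 + (-0.39)·(5.4) = -2.5060.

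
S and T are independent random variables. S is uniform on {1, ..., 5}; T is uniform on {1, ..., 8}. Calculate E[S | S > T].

4

Outcomes with S > T: (2,1), (3,1), (3,2), (4,1), (4,2), (4,3), (5,1), (5,2), (5,3), (5,4), each with probability 1/40.
E[S | S > T] = (2 + 3 + 3 + 4 + 4 + 4 + 5 + 5 + 5 + 5) / 10 = 4.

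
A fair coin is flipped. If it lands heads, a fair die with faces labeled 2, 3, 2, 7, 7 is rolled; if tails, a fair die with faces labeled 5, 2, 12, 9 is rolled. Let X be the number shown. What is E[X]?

28/5

E[X | heads] = (2+3+2+7+7)/5 = 21/5.
E[X | tails] = (5+2+12+9)/4 = 7.
E[X] = (1/2)·(21/5) + (1/2)·(7) = 28/5.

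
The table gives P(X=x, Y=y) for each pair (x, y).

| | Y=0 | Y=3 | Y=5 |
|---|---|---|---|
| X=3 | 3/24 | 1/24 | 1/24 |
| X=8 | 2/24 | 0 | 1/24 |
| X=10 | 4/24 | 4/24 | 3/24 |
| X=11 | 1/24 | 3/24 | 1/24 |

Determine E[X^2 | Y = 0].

338/5

P(Y = 0) = 5/12.
Σ X^2·P over the event = 9·(3/24) + 64·(2/24) + 100·(4/24) + 121·(1/24) = 169/6.
E[X^2 | Y = 0] = (169/6) / (5/12) = 338/5.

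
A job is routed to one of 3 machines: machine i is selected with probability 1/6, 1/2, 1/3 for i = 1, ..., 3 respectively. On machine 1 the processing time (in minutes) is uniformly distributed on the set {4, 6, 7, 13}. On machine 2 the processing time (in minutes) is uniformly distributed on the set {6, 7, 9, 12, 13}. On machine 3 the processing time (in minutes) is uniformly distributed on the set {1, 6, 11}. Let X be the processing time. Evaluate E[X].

159/20

E[X | machine 1] = (4+6+7+13)/4 = 15/2.
E[X | machine 2] = (6+7+9+12+13)/5 = 47/5.
E[X | machine 3] = (1+6+11)/3 = 6.
By the law of total expectation,
E[X] = (1/6)·(15/2) + (1/2)·(47/5) + (1/3)·(6) = 159/20.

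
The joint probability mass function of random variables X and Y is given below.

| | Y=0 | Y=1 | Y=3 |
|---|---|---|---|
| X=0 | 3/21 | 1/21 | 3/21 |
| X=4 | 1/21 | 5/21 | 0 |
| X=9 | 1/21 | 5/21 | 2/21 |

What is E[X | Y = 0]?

13/5

P(Y = 0) = 5/21.
Σ X·P over the event = 0·(3/21) + 4·(1/21) + 9·(1/21) = 13/21.
E[X | Y = 0] = (13/21) / (5/21) = 13/5.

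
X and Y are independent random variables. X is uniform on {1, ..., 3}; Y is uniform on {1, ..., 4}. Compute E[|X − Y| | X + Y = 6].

Outcomes with X + Y = 6: (2,4), (3,3), each with probability 1/12.
E[|X − Y| | X + Y = 6] = (2 + 0) / 2 = 1.

1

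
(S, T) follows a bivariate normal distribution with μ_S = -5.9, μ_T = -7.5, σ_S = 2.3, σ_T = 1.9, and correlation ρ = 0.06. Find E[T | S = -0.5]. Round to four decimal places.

E[T | S=x] = μ_T + ρ(σ_T/σ_S)(x − μ_S) for jointly normal variables.
E[T | S=-0.5] = -7.5 + (0.06)·(1.9/2.3)·(-0.5 − (-5.9)) = -7.5 + (0.049565)·(5.4) = -7.2323.

-7.2323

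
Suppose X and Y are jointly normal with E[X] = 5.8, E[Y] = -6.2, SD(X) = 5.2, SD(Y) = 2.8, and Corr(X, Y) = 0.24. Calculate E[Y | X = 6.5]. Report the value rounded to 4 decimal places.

-6.1095

The regression of Y on X has slope ρ·σ_Y/σ_X and passes through (μ_X, μ_Y).
E[Y | X=6.5] = -6.2 + (0.24)·(2.8/5.2)·(6.5 − (5.8)) = -6.2 + (0.12923)·(0.7) = -6.1095.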